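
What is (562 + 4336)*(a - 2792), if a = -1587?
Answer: -21448342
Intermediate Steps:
(562 + 4336)*(a - 2792) = (562 + 4336)*(-1587 - 2792) = 4898*(-4379) = -21448342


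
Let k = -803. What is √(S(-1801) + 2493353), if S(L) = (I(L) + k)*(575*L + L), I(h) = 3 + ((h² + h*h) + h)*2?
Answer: I*√13454766301399 ≈ 3.6681e+6*I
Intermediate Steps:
I(h) = 3 + 2*h + 4*h² (I(h) = 3 + ((h² + h²) + h)*2 = 3 + (2*h² + h)*2 = 3 + (h + 2*h²)*2 = 3 + (2*h + 4*h²) = 3 + 2*h + 4*h²)
S(L) = 576*L*(-800 + 2*L + 4*L²) (S(L) = ((3 + 2*L + 4*L²) - 803)*(575*L + L) = (-800 + 2*L + 4*L²)*(576*L) = 576*L*(-800 + 2*L + 4*L²))
√(S(-1801) + 2493353) = √(1152*(-1801)*(-400 - 1801 + 2*(-1801)²) + 2493353) = √(1152*(-1801)*(-400 - 1801 + 2*3243601) + 2493353) = √(1152*(-1801)*(-400 - 1801 + 6487202) + 2493353) = √(1152*(-1801)*6485001 + 2493353) = √(-13454768794752 + 2493353) = √(-13454766301399) = I*√13454766301399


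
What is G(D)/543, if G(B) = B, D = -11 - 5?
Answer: -16/543 ≈ -0.029466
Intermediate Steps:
D = -16
G(D)/543 = -16/543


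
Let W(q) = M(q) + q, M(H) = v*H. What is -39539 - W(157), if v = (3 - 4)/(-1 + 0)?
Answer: -39853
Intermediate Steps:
v = 1 (v = -1/(-1) = -1*(-1) = 1)
M(H) = H (M(H) = 1*H = H)
W(q) = 2*q (W(q) = q + q = 2*q)
-39539 - W(157) = -39539 - 2*157 = -39539 - 1*314 = -39539 - 314 = -39853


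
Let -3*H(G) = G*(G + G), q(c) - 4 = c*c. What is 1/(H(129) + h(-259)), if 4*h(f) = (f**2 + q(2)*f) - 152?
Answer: 4/20481 ≈ 0.00019530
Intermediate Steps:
q(c) = 4 + c**2 (q(c) = 4 + c*c = 4 + c**2)
h(f) = -38 + 2*f + f**2/4 (h(f) = ((f**2 + (4 + 2**2)*f) - 152)/4 = ((f**2 + (4 + 4)*f) - 152)/4 = ((f**2 + 8*f) - 152)/4 = (-152 + f**2 + 8*f)/4 = -38 + 2*f + f**2/4)
H(G) = -2*G**2/3 (H(G) = -G*(G + G)/3 = -G*2*G/3 = -2*G**2/3)
1/(H(129) + h(-259)) = 1/(-2/3*129**2 + (-38 + 2*(-259) + (1/4)*(-259)**2)) = 1/(-2/3*16641 + (-38 - 518 + (1/4)*67081)) = 1/(-11094 + (-38 - 518 + 67081/4)) = 1/(-11094 + 64857/4) = 1/(20481/4) = 4/20481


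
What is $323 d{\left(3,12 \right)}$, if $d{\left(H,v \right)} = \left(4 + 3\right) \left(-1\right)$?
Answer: $-2261$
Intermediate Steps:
$d{\left(H,v \right)} = -7$ ($d{\left(H,v \right)} = 7 \left(-1\right) = -7$)
$323 d{\left(3,12 \right)} = 323 \left(-7\right) = -2261$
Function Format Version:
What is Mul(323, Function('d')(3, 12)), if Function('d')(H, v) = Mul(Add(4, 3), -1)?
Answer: -2261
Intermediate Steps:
Function('d')(H, v) = -7 (Function('d')(H, v) = Mul(7, -1) = -7)
Mul(323, Function('d')(3, 12)) = Mul(323, -7) = -2261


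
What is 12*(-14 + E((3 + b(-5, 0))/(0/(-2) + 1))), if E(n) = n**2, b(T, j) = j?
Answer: -60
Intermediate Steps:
12*(-14 + E((3 + b(-5, 0))/(0/(-2) + 1))) = 12*(-14 + ((3 + 0)/(0/(-2) + 1))**2) = 12*(-14 + (3/(0*(-1/2) + 1))**2) = 12*(-14 + (3/(0 + 1))**2) = 12*(-14 + (3/1)**2) = 12*(-14 + (3*1)**2) = 12*(-14 + 3**2) = 12*(-14 + 9) = 12*(-5) = -60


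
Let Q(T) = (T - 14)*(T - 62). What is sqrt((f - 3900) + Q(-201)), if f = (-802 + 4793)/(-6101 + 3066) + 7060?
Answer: 2*sqrt(137486018985)/3035 ≈ 244.34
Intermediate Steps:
Q(T) = (-62 + T)*(-14 + T) (Q(T) = (-14 + T)*(-62 + T) = (-62 + T)*(-14 + T))
f = 21423109/3035 (f = 3991/(-3035) + 7060 = 3991*(-1/3035) + 7060 = -3991/3035 + 7060 = 21423109/3035 ≈ 7058.7)
sqrt((f - 3900) + Q(-201)) = sqrt((21423109/3035 - 3900) + (868 + (-201)**2 - 76*(-201))) = sqrt(9586609/3035 + (868 + 40401 + 15276)) = sqrt(9586609/3035 + 56545) = sqrt(181200684/3035) = 2*sqrt(137486018985)/3035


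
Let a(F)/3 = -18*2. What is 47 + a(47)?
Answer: -61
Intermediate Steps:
a(F) = -108 (a(F) = 3*(-18*2) = 3*(-36) = -108)
47 + a(47) = 47 - 108 = -61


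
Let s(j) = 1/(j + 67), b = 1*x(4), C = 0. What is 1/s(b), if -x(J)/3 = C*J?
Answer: 67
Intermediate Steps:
x(J) = 0 (x(J) = -0*J = -3*0 = 0)
b = 0 (b = 1*0 = 0)
s(j) = 1/(67 + j)
1/s(b) = 1/(1/(67 + 0)) = 1/(1/67) = 67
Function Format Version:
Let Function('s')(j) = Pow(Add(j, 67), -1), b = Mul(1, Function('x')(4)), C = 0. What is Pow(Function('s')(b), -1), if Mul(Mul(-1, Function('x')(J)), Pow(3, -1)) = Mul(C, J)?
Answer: 67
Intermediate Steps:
Function('x')(J) = 0 (Function('x')(J) = Mul(-3, Mul(0, J)) = Mul(-3, 0) = 0)
b = 0 (b = Mul(1, 0) = 0)
Function('s')(j) = Pow(Add(67, j), -1)
Pow(Function('s')(b), -1) = Pow(Pow(Add(67, 0), -1), -1) = Pow(Pow(67, -1), -1) = Pow(Rational(1, 67), -1) = 67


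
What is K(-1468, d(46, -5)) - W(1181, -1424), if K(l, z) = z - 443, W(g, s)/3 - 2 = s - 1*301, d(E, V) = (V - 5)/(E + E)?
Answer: 217391/46 ≈ 4725.9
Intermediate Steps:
d(E, V) = (-5 + V)/(2*E) (d(E, V) = (-5 + V)/((2*E)) = (-5 + V)*(1/(2*E)) = (-5 + V)/(2*E))
W(g, s) = -897 + 3*s (W(g, s) = 6 + 3*(s - 1*301) = 6 + 3*(s - 301) = 6 + 3*(-301 + s) = 6 + (-903 + 3*s) = -897 + 3*s)
K(l, z) = -443 + z
K(-1468, d(46, -5)) - W(1181, -1424) = (-443 + (½)*(-5 - 5)/46) - (-897 + 3*(-1424)) = (-443 + (½)*(1/46)*(-10)) - (-897 - 4272) = (-443 - 5/46) - 1*(-5169) = -20383/46 + 5169 = 217391/46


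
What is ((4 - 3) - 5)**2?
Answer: 16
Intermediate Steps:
((4 - 3) - 5)**2 = (1 - 5)**2 = (-4)**2 = 16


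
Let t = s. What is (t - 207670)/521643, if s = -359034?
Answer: -566704/521643 ≈ -1.0864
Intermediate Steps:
t = -359034
(t - 207670)/521643 = (-359034 - 207670)/521643 = -566704*1/521643 = -566704/521643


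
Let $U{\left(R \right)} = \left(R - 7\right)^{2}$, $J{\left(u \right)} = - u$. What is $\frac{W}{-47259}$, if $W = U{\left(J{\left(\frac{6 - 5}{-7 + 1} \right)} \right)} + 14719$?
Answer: $- \frac{531565}{1701324} \approx -0.31244$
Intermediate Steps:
$U{\left(R \right)} = \left(-7 + R\right)^{2}$
$W = \frac{531565}{36}$ ($W = \left(-7 - \frac{6 - 5}{-7 + 1}\right)^{2} + 14719 = \left(-7 - 1 \frac{1}{-6}\right)^{2} + 14719 = \left(-7 - 1 \left(- \frac{1}{6}\right)\right)^{2} + 14719 = \left(-7 - - \frac{1}{6}\right)^{2} + 14719 = \left(-7 + \frac{1}{6}\right)^{2} + 14719 = \left(- \frac{41}{6}\right)^{2} + 14719 = \frac{1681}{36} + 14719 = \frac{531565}{36} \approx 14766.0$)
$\frac{W}{-47259} = \frac{531565}{36 \left(-47259\right)} = \frac{531565}{36} \left(- \frac{1}{47259}\right) = - \frac{531565}{1701324}$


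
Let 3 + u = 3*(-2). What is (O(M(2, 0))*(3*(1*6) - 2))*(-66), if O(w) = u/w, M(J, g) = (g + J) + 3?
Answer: 9504/5 ≈ 1900.8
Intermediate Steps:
M(J, g) = 3 + J + g (M(J, g) = (J + g) + 3 = 3 + J + g)
u = -9 (u = -3 + 3*(-2) = -3 - 6 = -9)
O(w) = -9/w
(O(M(2, 0))*(3*(1*6) - 2))*(-66) = ((-9/(3 + 2 + 0))*(3*(1*6) - 2))*(-66) = ((-9/5)*(3*6 - 2))*(-66) = ((-9*1/5)*(18 - 2))*(-66) = -9/5*16*(-66) = -144/5*(-66) = 9504/5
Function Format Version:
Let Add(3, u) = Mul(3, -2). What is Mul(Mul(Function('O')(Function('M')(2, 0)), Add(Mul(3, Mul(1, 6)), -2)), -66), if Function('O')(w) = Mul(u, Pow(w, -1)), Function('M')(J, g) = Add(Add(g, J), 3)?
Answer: Rational(9504, 5) ≈ 1900.8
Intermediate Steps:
Function('M')(J, g) = Add(3, J, g) (Function('M')(J, g) = Add(Add(J, g), 3) = Add(3, J, g))
u = -9 (u = Add(-3, Mul(3, -2)) = Add(-3, -6) = -9)
Function('O')(w) = Mul(-9, Pow(w, -1))
Mul(Mul(Function('O')(Function('M')(2, 0)), Add(Mul(3, Mul(1, 6)), -2)), -66) = Mul(Mul(Mul(-9, Pow(Add(3, 2, 0), -1)), Add(Mul(3, Mul(1, 6)), -2)), -66) = Mul(Mul(Mul(-9, Pow(5, -1)), Add(Mul(3, 6), -2)), -66) = Mul(Mul(Mul(-9, Rational(1, 5)), Add(18, -2)), -66) = Mul(Mul(Rational(-9, 5), 16), -66) = Mul(Rational(-144, 5), -66) = Rational(9504, 5)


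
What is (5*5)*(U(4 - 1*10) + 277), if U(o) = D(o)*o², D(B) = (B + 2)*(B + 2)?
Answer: 21325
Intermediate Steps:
D(B) = (2 + B)² (D(B) = (2 + B)*(2 + B) = (2 + B)²)
U(o) = o²*(2 + o)² (U(o) = (2 + o)²*o² = o²*(2 + o)²)
(5*5)*(U(4 - 1*10) + 277) = (5*5)*((4 - 1*10)²*(2 + (4 - 1*10))² + 277) = 25*((4 - 10)²*(2 + (4 - 10))² + 277) = 25*((-6)²*(2 - 6)² + 277) = 25*(36*(-4)² + 277) = 25*(36*16 + 277) = 25*(576 + 277) = 25*853 = 21325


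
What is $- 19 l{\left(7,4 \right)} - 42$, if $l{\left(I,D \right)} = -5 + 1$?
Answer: $34$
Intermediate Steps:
$l{\left(I,D \right)} = -4$
$- 19 l{\left(7,4 \right)} - 42 = \left(-19\right) \left(-4\right) - 42 = 76 - 42 = 34$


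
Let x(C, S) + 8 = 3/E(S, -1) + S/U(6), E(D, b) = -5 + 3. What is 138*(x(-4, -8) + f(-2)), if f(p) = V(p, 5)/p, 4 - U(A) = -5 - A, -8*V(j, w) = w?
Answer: -53659/40 ≈ -1341.5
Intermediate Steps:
V(j, w) = -w/8
E(D, b) = -2
U(A) = 9 + A (U(A) = 4 - (-5 - A) = 4 + (5 + A) = 9 + A)
f(p) = -5/(8*p) (f(p) = (-⅛*5)/p = -5/(8*p))
x(C, S) = -19/2 + S/15 (x(C, S) = -8 + (3/(-2) + S/(9 + 6)) = -8 + (3*(-½) + S/15) = -8 + (-3/2 + S*(1/15)) = -8 + (-3/2 + S/15) = -19/2 + S/15)
138*(x(-4, -8) + f(-2)) = 138*((-19/2 + (1/15)*(-8)) - 5/8/(-2)) = 138*((-19/2 - 8/15) - 5/8*(-½)) = 138*(-301/30 + 5/16) = 138*(-2333/240) = -53659/40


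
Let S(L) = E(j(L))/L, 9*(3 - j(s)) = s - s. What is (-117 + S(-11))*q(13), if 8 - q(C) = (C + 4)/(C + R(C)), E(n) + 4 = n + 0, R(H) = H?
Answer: -122813/143 ≈ -858.83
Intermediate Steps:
j(s) = 3 (j(s) = 3 - (s - s)/9 = 3 - ⅑*0 = 3 + 0 = 3)
E(n) = -4 + n (E(n) = -4 + (n + 0) = -4 + n)
S(L) = -1/L (S(L) = (-4 + 3)/L = -1/L)
q(C) = 8 - (4 + C)/(2*C) (q(C) = 8 - (C + 4)/(C + C) = 8 - (4 + C)/(2*C))
(-117 + S(-11))*q(13) = (-117 - 1/(-11))*(15/2 - 2/13) = (-117 - 1*(-1/11))*(15/2 - 2*1/13) = (-117 + 1/11)*(15/2 - 2/13) = -1286/11*191/26 = -122813/143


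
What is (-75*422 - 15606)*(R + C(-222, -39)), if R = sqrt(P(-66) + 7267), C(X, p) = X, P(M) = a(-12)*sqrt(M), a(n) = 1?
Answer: 10490832 - 47256*sqrt(7267 + I*sqrt(66)) ≈ 6.4624e+6 - 2251.8*I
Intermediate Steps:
P(M) = sqrt(M) (P(M) = 1*sqrt(M) = sqrt(M))
R = sqrt(7267 + I*sqrt(66)) (R = sqrt(sqrt(-66) + 7267) = sqrt(I*sqrt(66) + 7267) = sqrt(7267 + I*sqrt(66)) ≈ 85.247 + 0.0477*I)
(-75*422 - 15606)*(R + C(-222, -39)) = (-75*422 - 15606)*(sqrt(7267 + I*sqrt(66)) - 222) = (-31650 - 15606)*(-222 + sqrt(7267 + I*sqrt(66))) = -47256*(-222 + sqrt(7267 + I*sqrt(66))) = 10490832 - 47256*sqrt(7267 + I*sqrt(66))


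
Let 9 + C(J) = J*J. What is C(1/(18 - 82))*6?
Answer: -110589/2048 ≈ -53.999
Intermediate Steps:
C(J) = -9 + J² (C(J) = -9 + J*J = -9 + J²)
C(1/(18 - 82))*6 = (-9 + (1/(18 - 82))²)*6 = (-9 + (1/(-64))²)*6 = (-9 + (-1/64)²)*6 = (-9 + 1/4096)*6 = -36863/4096*6 = -110589/2048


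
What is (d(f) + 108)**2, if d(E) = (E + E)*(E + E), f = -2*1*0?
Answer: 11664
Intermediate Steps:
f = 0 (f = -2*0 = 0)
d(E) = 4*E**2 (d(E) = (2*E)*(2*E) = 4*E**2)
(d(f) + 108)**2 = (4*0**2 + 108)**2 = (4*0 + 108)**2 = (0 + 108)**2 = 108**2 = 11664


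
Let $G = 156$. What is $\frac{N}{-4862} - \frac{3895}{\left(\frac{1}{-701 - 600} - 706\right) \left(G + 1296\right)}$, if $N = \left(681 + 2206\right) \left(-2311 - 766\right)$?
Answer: $\frac{31677628979849}{17337738132} \approx 1827.1$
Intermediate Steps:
$N = -8883299$ ($N = 2887 \left(-3077\right) = -8883299$)
$\frac{N}{-4862} - \frac{3895}{\left(\frac{1}{-701 - 600} - 706\right) \left(G + 1296\right)} = - \frac{8883299}{-4862} - \frac{3895}{\left(\frac{1}{-701 - 600} - 706\right) \left(156 + 1296\right)} = \left(-8883299\right) \left(- \frac{1}{4862}\right) - \frac{3895}{\left(\frac{1}{-1301} - 706\right) 1452} = \frac{522547}{286} - \frac{3895}{\left(- \frac{1}{1301} - 706\right) 1452} = \frac{522547}{286} - \frac{3895}{\left(- \frac{918507}{1301}\right) 1452} = \frac{522547}{286} - \frac{3895}{- \frac{1333672164}{1301}} = \frac{522547}{286} - - \frac{5067395}{1333672164} = \frac{522547}{286} + \frac{5067395}{1333672164} = \frac{31677628979849}{17337738132}$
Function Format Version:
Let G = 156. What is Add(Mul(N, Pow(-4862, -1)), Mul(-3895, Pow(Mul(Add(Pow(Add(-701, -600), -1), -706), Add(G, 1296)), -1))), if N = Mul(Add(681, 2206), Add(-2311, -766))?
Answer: Rational(31677628979849, 17337738132) ≈ 1827.1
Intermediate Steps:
N = -8883299 (N = Mul(2887, -3077) = -8883299)
Add(Mul(N, Pow(-4862, -1)), Mul(-3895, Pow(Mul(Add(Pow(Add(-701, -600), -1), -706), Add(G, 1296)), -1))) = Add(Mul(-8883299, Pow(-4862, -1)), Mul(-3895, Pow(Mul(Add(Pow(Add(-701, -600), -1), -706), Add(156, 1296)), -1))) = Add(Mul(-8883299, Rational(-1, 4862)), Mul(-3895, Pow(Mul(Add(Pow(-1301, -1), -706), 1452), -1))) = Add(Rational(522547, 286), Mul(-3895, Pow(Mul(Add(Rational(-1, 1301), -706), 1452), -1))) = Add(Rational(522547, 286), Mul(-3895, Pow(Mul(Rational(-918507, 1301), 1452), -1))) = Add(Rational(522547, 286), Mul(-3895, Pow(Rational(-1333672164, 1301), -1))) = Add(Rational(522547, 286), Mul(-3895, Rational(-1301, 1333672164))) = Add(Rational(522547, 286), Rational(5067395, 1333672164)) = Rational(31677628979849, 17337738132)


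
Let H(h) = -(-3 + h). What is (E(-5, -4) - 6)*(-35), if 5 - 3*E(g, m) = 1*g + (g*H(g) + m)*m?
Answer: 6440/3 ≈ 2146.7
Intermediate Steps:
H(h) = 3 - h
E(g, m) = 5/3 - g/3 - m*(m + g*(3 - g))/3 (E(g, m) = 5/3 - (1*g + (g*(3 - g) + m)*m)/3 = 5/3 - (g + (m + g*(3 - g))*m)/3 = 5/3 - (g + m*(m + g*(3 - g)))/3 = 5/3 + (-g/3 - m*(m + g*(3 - g))/3) = 5/3 - g/3 - m*(m + g*(3 - g))/3)
(E(-5, -4) - 6)*(-35) = ((5/3 - ⅓*(-5) - ⅓*(-4)² + (⅓)*(-5)*(-4)*(-3 - 5)) - 6)*(-35) = ((5/3 + 5/3 - ⅓*16 + (⅓)*(-5)*(-4)*(-8)) - 6)*(-35) = ((5/3 + 5/3 - 16/3 - 160/3) - 6)*(-35) = (-166/3 - 6)*(-35) = -184/3*(-35) = 6440/3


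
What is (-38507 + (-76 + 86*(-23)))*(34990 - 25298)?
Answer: -393117212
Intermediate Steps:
(-38507 + (-76 + 86*(-23)))*(34990 - 25298) = (-38507 + (-76 - 1978))*9692 = (-38507 - 2054)*9692 = -40561*9692 = -393117212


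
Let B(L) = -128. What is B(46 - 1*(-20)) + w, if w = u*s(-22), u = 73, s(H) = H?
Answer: -1734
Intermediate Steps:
w = -1606 (w = 73*(-22) = -1606)
B(46 - 1*(-20)) + w = -128 - 1606 = -1734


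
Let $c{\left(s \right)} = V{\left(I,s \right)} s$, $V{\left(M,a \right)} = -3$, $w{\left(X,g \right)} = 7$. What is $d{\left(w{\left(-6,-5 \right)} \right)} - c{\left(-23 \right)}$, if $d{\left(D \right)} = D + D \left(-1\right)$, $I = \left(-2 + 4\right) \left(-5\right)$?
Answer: $-69$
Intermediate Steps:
$I = -10$ ($I = 2 \left(-5\right) = -10$)
$c{\left(s \right)} = - 3 s$
$d{\left(D \right)} = 0$ ($d{\left(D \right)} = D - D = 0$)
$d{\left(w{\left(-6,-5 \right)} \right)} - c{\left(-23 \right)} = 0 - \left(-3\right) \left(-23\right) = 0 - 69 = -69$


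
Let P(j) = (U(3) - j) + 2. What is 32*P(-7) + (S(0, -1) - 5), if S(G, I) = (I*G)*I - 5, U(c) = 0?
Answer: 278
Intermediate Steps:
S(G, I) = -5 + G*I**2 (S(G, I) = (G*I)*I - 5 = G*I**2 - 5 = -5 + G*I**2)
P(j) = 2 - j (P(j) = (0 - j) + 2 = -j + 2 = 2 - j)
32*P(-7) + (S(0, -1) - 5) = 32*(2 - 1*(-7)) + ((-5 + 0*(-1)**2) - 5) = 32*(2 + 7) + ((-5 + 0*1) - 5) = 32*9 + ((-5 + 0) - 5) = 288 + (-5 - 5) = 288 - 10 = 278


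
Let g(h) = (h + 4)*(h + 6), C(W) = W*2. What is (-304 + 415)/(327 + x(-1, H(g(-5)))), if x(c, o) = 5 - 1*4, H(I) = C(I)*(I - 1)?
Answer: 111/328 ≈ 0.33841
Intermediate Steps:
C(W) = 2*W
g(h) = (4 + h)*(6 + h)
H(I) = 2*I*(-1 + I) (H(I) = (2*I)*(I - 1) = (2*I)*(-1 + I) = 2*I*(-1 + I))
x(c, o) = 1 (x(c, o) = 5 - 4 = 1)
(-304 + 415)/(327 + x(-1, H(g(-5)))) = (-304 + 415)/(327 + 1) = 111/328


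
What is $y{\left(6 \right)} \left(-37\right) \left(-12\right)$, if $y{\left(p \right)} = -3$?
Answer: $-1332$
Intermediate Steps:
$y{\left(6 \right)} \left(-37\right) \left(-12\right) = \left(-3\right) \left(-37\right) \left(-12\right) = 111 \left(-12\right) = -1332$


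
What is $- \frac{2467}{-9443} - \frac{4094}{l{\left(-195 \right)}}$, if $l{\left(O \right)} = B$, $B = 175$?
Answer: $- \frac{5461131}{236075} \approx -23.133$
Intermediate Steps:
$l{\left(O \right)} = 175$
$- \frac{2467}{-9443} - \frac{4094}{l{\left(-195 \right)}} = - \frac{2467}{-9443} - \frac{4094}{175} = \left(-2467\right) \left(- \frac{1}{9443}\right) - \frac{4094}{175} = \frac{2467}{9443} - \frac{4094}{175} = - \frac{5461131}{236075}$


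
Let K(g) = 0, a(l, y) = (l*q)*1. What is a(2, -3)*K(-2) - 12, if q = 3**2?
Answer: -12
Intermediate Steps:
q = 9
a(l, y) = 9*l (a(l, y) = (l*9)*1 = (9*l)*1 = 9*l)
a(2, -3)*K(-2) - 12 = (9*2)*0 - 12 = 18*0 - 12 = 0 - 12 = -12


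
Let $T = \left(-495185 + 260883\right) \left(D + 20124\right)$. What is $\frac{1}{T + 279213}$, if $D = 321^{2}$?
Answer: $- \frac{1}{28857526617} \approx -3.4653 \cdot 10^{-11}$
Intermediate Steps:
$D = 103041$
$T = -28857805830$ ($T = \left(-495185 + 260883\right) \left(103041 + 20124\right) = \left(-234302\right) 123165 = -28857805830$)
$\frac{1}{T + 279213} = \frac{1}{-28857805830 + 279213} = \frac{1}{-28857526617} = - \frac{1}{28857526617}$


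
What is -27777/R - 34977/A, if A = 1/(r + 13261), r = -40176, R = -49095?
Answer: 15406108462834/16365 ≈ 9.4141e+8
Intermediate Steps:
A = -1/26915 (A = 1/(-40176 + 13261) = 1/(-26915) = -1/26915 ≈ -3.7154e-5)
-27777/R - 34977/A = -27777/(-49095) - 34977/(-1/26915) = -27777*(-1/49095) - 34977*(-26915) = 9259/16365 + 941405955 = 15406108462834/16365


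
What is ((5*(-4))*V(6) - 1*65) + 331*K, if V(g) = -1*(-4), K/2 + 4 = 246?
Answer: 160059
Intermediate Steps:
K = 484 (K = -8 + 2*246 = -8 + 492 = 484)
V(g) = 4
((5*(-4))*V(6) - 1*65) + 331*K = ((5*(-4))*4 - 1*65) + 331*484 = (-20*4 - 65) + 160204 = (-80 - 65) + 160204 = -145 + 160204 = 160059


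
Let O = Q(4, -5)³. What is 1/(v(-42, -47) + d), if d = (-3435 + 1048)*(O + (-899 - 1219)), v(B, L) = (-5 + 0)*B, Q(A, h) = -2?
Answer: 1/5074972 ≈ 1.9705e-7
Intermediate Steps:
O = -8 (O = (-2)³ = -8)
v(B, L) = -5*B
d = 5074762 (d = (-3435 + 1048)*(-8 + (-899 - 1219)) = -2387*(-8 - 2118) = -2387*(-2126) = 5074762)
1/(v(-42, -47) + d) = 1/(-5*(-42) + 5074762) = 1/(210 + 5074762) = 1/5074972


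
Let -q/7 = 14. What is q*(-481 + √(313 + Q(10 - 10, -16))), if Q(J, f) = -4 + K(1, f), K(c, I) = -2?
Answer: 47138 - 98*√307 ≈ 45421.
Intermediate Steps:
q = -98 (q = -7*14 = -98)
Q(J, f) = -6 (Q(J, f) = -4 - 2 = -6)
q*(-481 + √(313 + Q(10 - 10, -16))) = -98*(-481 + √(313 - 6)) = -98*(-481 + √307) = 47138 - 98*√307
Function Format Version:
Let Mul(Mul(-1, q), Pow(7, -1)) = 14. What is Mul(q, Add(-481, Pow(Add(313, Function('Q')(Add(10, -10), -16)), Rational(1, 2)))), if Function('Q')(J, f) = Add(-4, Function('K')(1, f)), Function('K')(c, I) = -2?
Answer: Add(47138, Mul(-98, Pow(307, Rational(1, 2)))) ≈ 45421.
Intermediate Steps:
q = -98 (q = Mul(-7, 14) = -98)
Function('Q')(J, f) = -6 (Function('Q')(J, f) = Add(-4, -2) = -6)
Mul(q, Add(-481, Pow(Add(313, Function('Q')(Add(10, -10), -16)), Rational(1, 2)))) = Mul(-98, Add(-481, Pow(Add(313, -6), Rational(1, 2)))) = Mul(-98, Add(-481, Pow(307, Rational(1, 2)))) = Add(47138, Mul(-98, Pow(307, Rational(1, 2))))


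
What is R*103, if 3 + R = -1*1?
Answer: -412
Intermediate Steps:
R = -4 (R = -3 - 1*1 = -3 - 1 = -4)
R*103 = -4*103 = -412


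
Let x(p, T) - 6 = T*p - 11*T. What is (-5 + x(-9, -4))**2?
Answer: 6561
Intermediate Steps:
x(p, T) = 6 - 11*T + T*p (x(p, T) = 6 + (T*p - 11*T) = 6 + (-11*T + T*p) = 6 - 11*T + T*p)
(-5 + x(-9, -4))**2 = (-5 + (6 - 11*(-4) - 4*(-9)))**2 = (-5 + (6 + 44 + 36))**2 = (-5 + 86)**2 = 81**2 = 6561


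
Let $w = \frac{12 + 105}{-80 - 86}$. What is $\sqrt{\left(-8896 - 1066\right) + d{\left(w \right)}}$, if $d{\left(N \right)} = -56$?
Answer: $i \sqrt{10018} \approx 100.09 i$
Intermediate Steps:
$w = - \frac{117}{166}$ ($w = \frac{117}{-166} = 117 \left(- \frac{1}{166}\right) = - \frac{117}{166} \approx -0.70482$)
$\sqrt{\left(-8896 - 1066\right) + d{\left(w \right)}} = \sqrt{\left(-8896 - 1066\right) - 56} = \sqrt{-9962 - 56} = \sqrt{-10018} = i \sqrt{10018}$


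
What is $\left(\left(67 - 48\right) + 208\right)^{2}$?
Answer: $51529$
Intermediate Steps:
$\left(\left(67 - 48\right) + 208\right)^{2} = \left(19 + 208\right)^{2} = 227^{2} = 51529$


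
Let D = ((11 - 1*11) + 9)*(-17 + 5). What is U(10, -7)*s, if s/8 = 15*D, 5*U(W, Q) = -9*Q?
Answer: -163296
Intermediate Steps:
U(W, Q) = -9*Q/5 (U(W, Q) = (-9*Q)/5 = -9*Q/5)
D = -108 (D = ((11 - 11) + 9)*(-12) = (0 + 9)*(-12) = 9*(-12) = -108)
s = -12960 (s = 8*(15*(-108)) = 8*(-1620) = -12960)
U(10, -7)*s = -9/5*(-7)*(-12960) = (63/5)*(-12960) = -163296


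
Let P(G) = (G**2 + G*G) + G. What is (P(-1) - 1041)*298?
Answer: -309920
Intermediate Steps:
P(G) = G + 2*G**2 (P(G) = (G**2 + G**2) + G = 2*G**2 + G = G + 2*G**2)
(P(-1) - 1041)*298 = (-(1 + 2*(-1)) - 1041)*298 = (-(1 - 2) - 1041)*298 = (-1*(-1) - 1041)*298 = (1 - 1041)*298 = -1040*298 = -309920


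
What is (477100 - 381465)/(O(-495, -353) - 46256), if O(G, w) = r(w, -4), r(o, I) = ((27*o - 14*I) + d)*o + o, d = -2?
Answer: 3085/106412 ≈ 0.028991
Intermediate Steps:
r(o, I) = o + o*(-2 - 14*I + 27*o) (r(o, I) = ((27*o - 14*I) - 2)*o + o = ((-14*I + 27*o) - 2)*o + o = (-2 - 14*I + 27*o)*o + o = o*(-2 - 14*I + 27*o) + o = o + o*(-2 - 14*I + 27*o))
O(G, w) = w*(55 + 27*w) (O(G, w) = w*(-1 - 14*(-4) + 27*w) = w*(-1 + 56 + 27*w) = w*(55 + 27*w))
(477100 - 381465)/(O(-495, -353) - 46256) = (477100 - 381465)/(-353*(55 + 27*(-353)) - 46256) = 95635/(-353*(55 - 9531) - 46256) = 95635/(-353*(-9476) - 46256) = 95635/(3345028 - 46256) = 95635/3298772 = 95635*(1/3298772) = 3085/106412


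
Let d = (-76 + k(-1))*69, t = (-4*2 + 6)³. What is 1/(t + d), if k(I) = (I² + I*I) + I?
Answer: -1/5183 ≈ -0.00019294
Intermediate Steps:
k(I) = I + 2*I² (k(I) = (I² + I²) + I = 2*I² + I = I + 2*I²)
t = -8 (t = (-8 + 6)³ = (-2)³ = -8)
d = -5175 (d = (-76 - (1 + 2*(-1)))*69 = (-76 - (1 - 2))*69 = (-76 - 1*(-1))*69 = (-76 + 1)*69 = -75*69 = -5175)
1/(t + d) = 1/(-8 - 5175) = 1/(-5183) = -1/5183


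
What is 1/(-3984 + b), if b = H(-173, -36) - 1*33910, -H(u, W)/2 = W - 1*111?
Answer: -1/37600 ≈ -2.6596e-5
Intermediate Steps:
H(u, W) = 222 - 2*W (H(u, W) = -2*(W - 1*111) = -2*(W - 111) = -2*(-111 + W) = 222 - 2*W)
b = -33616 (b = (222 - 2*(-36)) - 1*33910 = (222 + 72) - 33910 = 294 - 33910 = -33616)
1/(-3984 + b) = 1/(-3984 - 33616) = 1/(-37600) = -1/37600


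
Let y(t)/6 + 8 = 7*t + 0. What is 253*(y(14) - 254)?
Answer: 72358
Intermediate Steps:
y(t) = -48 + 42*t (y(t) = -48 + 6*(7*t + 0) = -48 + 6*(7*t) = -48 + 42*t)
253*(y(14) - 254) = 253*((-48 + 42*14) - 254) = 253*((-48 + 588) - 254) = 253*(540 - 254) = 253*286 = 72358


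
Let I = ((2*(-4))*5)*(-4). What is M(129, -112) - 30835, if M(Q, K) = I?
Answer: -30675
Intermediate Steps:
I = 160 (I = -8*5*(-4) = -40*(-4) = 160)
M(Q, K) = 160
M(129, -112) - 30835 = 160 - 30835 = -30675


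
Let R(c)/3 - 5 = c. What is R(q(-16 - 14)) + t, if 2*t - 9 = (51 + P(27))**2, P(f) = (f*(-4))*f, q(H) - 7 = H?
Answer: 4104063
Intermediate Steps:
q(H) = 7 + H
P(f) = -4*f**2 (P(f) = (-4*f)*f = -4*f**2)
R(c) = 15 + 3*c
t = 4104117 (t = 9/2 + (51 - 4*27**2)**2/2 = 9/2 + (51 - 4*729)**2/2 = 9/2 + (51 - 2916)**2/2 = 9/2 + (1/2)*(-2865)**2 = 9/2 + (1/2)*8208225 = 9/2 + 8208225/2 = 4104117)
R(q(-16 - 14)) + t = (15 + 3*(7 + (-16 - 14))) + 4104117 = (15 + 3*(7 - 30)) + 4104117 = (15 + 3*(-23)) + 4104117 = (15 - 69) + 4104117 = -54 + 4104117 = 4104063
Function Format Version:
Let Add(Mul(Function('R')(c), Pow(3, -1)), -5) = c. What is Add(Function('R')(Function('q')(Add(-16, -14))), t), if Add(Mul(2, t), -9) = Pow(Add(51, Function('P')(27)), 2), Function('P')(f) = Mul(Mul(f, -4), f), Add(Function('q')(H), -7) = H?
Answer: 4104063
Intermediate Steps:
Function('q')(H) = Add(7, H)
Function('P')(f) = Mul(-4, Pow(f, 2)) (Function('P')(f) = Mul(Mul(-4, f), f) = Mul(-4, Pow(f, 2)))
Function('R')(c) = Add(15, Mul(3, c))
t = 4104117 (t = Add(Rational(9, 2), Mul(Rational(1, 2), Pow(Add(51, Mul(-4, Pow(27, 2))), 2))) = Add(Rational(9, 2), Mul(Rational(1, 2), Pow(Add(51, Mul(-4, 729)), 2))) = Add(Rational(9, 2), Mul(Rational(1, 2), Pow(Add(51, -2916), 2))) = Add(Rational(9, 2), Mul(Rational(1, 2), Pow(-2865, 2))) = Add(Rational(9, 2), Mul(Rational(1, 2), 8208225)) = Add(Rational(9, 2), Rational(8208225, 2)) = 4104117)
Add(Function('R')(Function('q')(Add(-16, -14))), t) = Add(Add(15, Mul(3, Add(7, Add(-16, -14)))), 4104117) = Add(Add(15, Mul(3, Add(7, -30))), 4104117) = Add(Add(15, Mul(3, -23)), 4104117) = Add(Add(15, -69), 4104117) = Add(-54, 4104117) = 4104063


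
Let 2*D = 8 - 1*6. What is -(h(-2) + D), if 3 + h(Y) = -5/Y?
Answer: -½ ≈ -0.50000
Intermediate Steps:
h(Y) = -3 - 5/Y
D = 1 (D = (8 - 1*6)/2 = (8 - 6)/2 = (½)*2 = 1)
-(h(-2) + D) = -((-3 - 5/(-2)) + 1) = -((-3 - 5*(-½)) + 1) = -((-3 + 5/2) + 1) = -(-½ + 1) = -1*½ = -½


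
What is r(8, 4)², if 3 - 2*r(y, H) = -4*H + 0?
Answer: 361/4 ≈ 90.250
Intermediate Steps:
r(y, H) = 3/2 + 2*H (r(y, H) = 3/2 - (-4*H + 0)/2 = 3/2 - (-2)*H = 3/2 + 2*H)
r(8, 4)² = (3/2 + 2*4)² = (3/2 + 8)² = (19/2)² = 361/4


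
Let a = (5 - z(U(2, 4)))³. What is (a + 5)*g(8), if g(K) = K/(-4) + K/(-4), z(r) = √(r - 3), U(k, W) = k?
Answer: -460 + 296*I ≈ -460.0 + 296.0*I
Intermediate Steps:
z(r) = √(-3 + r)
g(K) = -K/2 (g(K) = K*(-¼) + K*(-¼) = -K/4 - K/4 = -K/2)
a = (5 - I)³ (a = (5 - √(-3 + 2))³ = (5 - √(-1))³ = (5 - I)³ ≈ 110.0 - 74.0*I)
(a + 5)*g(8) = ((5 - I)³ + 5)*(-½*8) = (5 + (5 - I)³)*(-4) = -20 - 4*(5 - I)³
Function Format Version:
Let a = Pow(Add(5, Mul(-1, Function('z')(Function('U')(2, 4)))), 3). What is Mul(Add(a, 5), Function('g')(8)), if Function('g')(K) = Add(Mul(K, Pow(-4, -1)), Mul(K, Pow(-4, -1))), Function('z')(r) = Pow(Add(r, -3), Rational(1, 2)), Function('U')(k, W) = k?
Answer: Add(-460, Mul(296, I)) ≈ Add(-460.00, Mul(296.00, I))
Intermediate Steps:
Function('z')(r) = Pow(Add(-3, r), Rational(1, 2))
Function('g')(K) = Mul(Rational(-1, 2), K) (Function('g')(K) = Add(Mul(K, Rational(-1, 4)), Mul(K, Rational(-1, 4))) = Add(Mul(Rational(-1, 4), K), Mul(Rational(-1, 4), K)) = Mul(Rational(-1, 2), K))
a = Pow(Add(5, Mul(-1, I)), 3) (a = Pow(Add(5, Mul(-1, Pow(Add(-3, 2), Rational(1, 2)))), 3) = Pow(Add(5, Mul(-1, Pow(-1, Rational(1, 2)))), 3) = Pow(Add(5, Mul(-1, I)), 3) ≈ Add(110.00, Mul(-74.000, I)))
Mul(Add(a, 5), Function('g')(8)) = Mul(Add(Pow(Add(5, Mul(-1, I)), 3), 5), Mul(Rational(-1, 2), 8)) = Mul(Add(5, Pow(Add(5, Mul(-1, I)), 3)), -4) = Add(-20, Mul(-4, Pow(Add(5, Mul(-1, I)), 3)))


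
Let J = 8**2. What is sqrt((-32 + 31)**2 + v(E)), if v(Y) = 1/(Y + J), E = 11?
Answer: 2*sqrt(57)/15 ≈ 1.0066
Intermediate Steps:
J = 64
v(Y) = 1/(64 + Y) (v(Y) = 1/(Y + 64) = 1/(64 + Y))
sqrt((-32 + 31)**2 + v(E)) = sqrt((-32 + 31)**2 + 1/(64 + 11)) = sqrt((-1)**2 + 1/75) = sqrt(1 + 1/75) = sqrt(76/75) = 2*sqrt(57)/15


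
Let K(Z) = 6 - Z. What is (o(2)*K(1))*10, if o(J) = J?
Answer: 100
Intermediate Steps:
(o(2)*K(1))*10 = (2*(6 - 1*1))*10 = (2*(6 - 1))*10 = (2*5)*10 = 10*10 = 100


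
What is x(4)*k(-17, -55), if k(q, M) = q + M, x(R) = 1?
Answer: -72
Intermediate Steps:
k(q, M) = M + q
x(4)*k(-17, -55) = 1*(-55 - 17) = 1*(-72) = -72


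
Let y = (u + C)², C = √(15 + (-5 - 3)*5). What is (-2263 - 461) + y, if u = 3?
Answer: -2740 + 30*I ≈ -2740.0 + 30.0*I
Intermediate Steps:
C = 5*I (C = √(15 - 8*5) = √(15 - 40) = √(-25) = 5*I ≈ 5.0*I)
y = (3 + 5*I)² ≈ -16.0 + 30.0*I
(-2263 - 461) + y = (-2263 - 461) + (-16 + 30*I) = -2724 + (-16 + 30*I) = -2740 + 30*I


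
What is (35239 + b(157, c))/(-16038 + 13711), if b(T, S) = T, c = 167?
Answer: -35396/2327 ≈ -15.211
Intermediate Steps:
(35239 + b(157, c))/(-16038 + 13711) = (35239 + 157)/(-16038 + 13711) = 35396/(-2327) = 35396*(-1/2327) = -35396/2327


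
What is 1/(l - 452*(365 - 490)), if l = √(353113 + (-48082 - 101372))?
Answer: 56500/3192046341 - √203659/3192046341 ≈ 1.7559e-5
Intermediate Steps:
l = √203659 (l = √(353113 - 149454) = √203659 ≈ 451.29)
1/(l - 452*(365 - 490)) = 1/(√203659 - 452*(365 - 490)) = 1/(√203659 - 452*(-125)) = 1/(√203659 + 56500) = 1/(56500 + √203659)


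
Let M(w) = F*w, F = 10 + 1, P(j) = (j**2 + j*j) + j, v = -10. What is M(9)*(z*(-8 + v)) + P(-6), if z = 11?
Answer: -19536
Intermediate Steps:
P(j) = j + 2*j**2 (P(j) = (j**2 + j**2) + j = 2*j**2 + j = j + 2*j**2)
F = 11
M(w) = 11*w
M(9)*(z*(-8 + v)) + P(-6) = (11*9)*(11*(-8 - 10)) - 6*(1 + 2*(-6)) = 99*(11*(-18)) - 6*(1 - 12) = 99*(-198) - 6*(-11) = -19602 + 66 = -19536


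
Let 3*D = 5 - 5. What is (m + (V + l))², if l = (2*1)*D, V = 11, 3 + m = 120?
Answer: 16384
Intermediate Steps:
m = 117 (m = -3 + 120 = 117)
D = 0 (D = (5 - 5)/3 = (⅓)*0 = 0)
l = 0 (l = (2*1)*0 = 2*0 = 0)
(m + (V + l))² = (117 + (11 + 0))² = (117 + 11)² = 128² = 16384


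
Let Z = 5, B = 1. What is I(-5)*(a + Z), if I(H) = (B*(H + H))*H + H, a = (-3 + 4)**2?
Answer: 270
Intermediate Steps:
a = 1 (a = 1**2 = 1)
I(H) = H + 2*H**2 (I(H) = (1*(H + H))*H + H = (1*(2*H))*H + H = (2*H)*H + H = 2*H**2 + H = H + 2*H**2)
I(-5)*(a + Z) = (-5*(1 + 2*(-5)))*(1 + 5) = -5*(1 - 10)*6 = -5*(-9)*6 = 45*6 = 270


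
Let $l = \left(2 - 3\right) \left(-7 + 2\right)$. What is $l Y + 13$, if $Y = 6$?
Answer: $43$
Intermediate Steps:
$l = 5$ ($l = \left(-1\right) \left(-5\right) = 5$)
$l Y + 13 = 5 \cdot 6 + 13 = 30 + 13 = 43$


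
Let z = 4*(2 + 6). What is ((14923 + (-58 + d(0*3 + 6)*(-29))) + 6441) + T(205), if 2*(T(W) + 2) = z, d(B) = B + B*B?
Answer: 20102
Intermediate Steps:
d(B) = B + B²
z = 32 (z = 4*8 = 32)
T(W) = 14 (T(W) = -2 + (½)*32 = -2 + 16 = 14)
((14923 + (-58 + d(0*3 + 6)*(-29))) + 6441) + T(205) = ((14923 + (-58 + ((0*3 + 6)*(1 + (0*3 + 6)))*(-29))) + 6441) + 14 = ((14923 + (-58 + ((0 + 6)*(1 + (0 + 6)))*(-29))) + 6441) + 14 = ((14923 + (-58 + (6*(1 + 6))*(-29))) + 6441) + 14 = ((14923 + (-58 + (6*7)*(-29))) + 6441) + 14 = ((14923 + (-58 + 42*(-29))) + 6441) + 14 = ((14923 + (-58 - 1218)) + 6441) + 14 = ((14923 - 1276) + 6441) + 14 = (13647 + 6441) + 14 = 20088 + 14 = 20102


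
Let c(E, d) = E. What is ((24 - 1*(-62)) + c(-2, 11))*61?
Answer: 5124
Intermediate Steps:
((24 - 1*(-62)) + c(-2, 11))*61 = ((24 - 1*(-62)) - 2)*61 = ((24 + 62) - 2)*61 = (86 - 2)*61 = 84*61 = 5124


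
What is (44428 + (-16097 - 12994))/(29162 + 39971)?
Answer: 15337/69133 ≈ 0.22185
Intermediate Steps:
(44428 + (-16097 - 12994))/(29162 + 39971) = (44428 - 29091)/69133 = 15337*(1/69133) = 15337/69133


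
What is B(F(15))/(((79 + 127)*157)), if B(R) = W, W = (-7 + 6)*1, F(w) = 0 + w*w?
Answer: -1/32342 ≈ -3.0920e-5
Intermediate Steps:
F(w) = w² (F(w) = 0 + w² = w²)
W = -1 (W = -1*1 = -1)
B(R) = -1
B(F(15))/(((79 + 127)*157)) = -1/((79 + 127)*157) = -1/(206*157) = -1/32342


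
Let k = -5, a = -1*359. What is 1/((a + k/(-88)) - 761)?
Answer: -88/98555 ≈ -0.00089290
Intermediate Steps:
a = -359
1/((a + k/(-88)) - 761) = 1/((-359 - 5/(-88)) - 761) = 1/((-359 - 5*(-1/88)) - 761) = 1/((-359 + 5/88) - 761) = 1/(-31587/88 - 761) = 1/(-98555/88) = -88/98555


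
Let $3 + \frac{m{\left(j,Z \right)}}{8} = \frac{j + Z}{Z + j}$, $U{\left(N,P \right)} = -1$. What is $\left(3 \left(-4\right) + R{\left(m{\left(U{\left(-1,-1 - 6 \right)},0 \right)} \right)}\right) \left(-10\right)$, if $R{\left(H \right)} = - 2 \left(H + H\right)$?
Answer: $-520$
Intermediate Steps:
$m{\left(j,Z \right)} = -16$ ($m{\left(j,Z \right)} = -24 + 8 \frac{j + Z}{Z + j} = -24 + 8 \frac{Z + j}{Z + j} = -24 + 8 \cdot 1 = -24 + 8 = -16$)
$R{\left(H \right)} = - 4 H$ ($R{\left(H \right)} = - 2 \cdot 2 H = - 4 H$)
$\left(3 \left(-4\right) + R{\left(m{\left(U{\left(-1,-1 - 6 \right)},0 \right)} \right)}\right) \left(-10\right) = \left(3 \left(-4\right) - -64\right) \left(-10\right) = \left(-12 + 64\right) \left(-10\right) = 52 \left(-10\right) = -520$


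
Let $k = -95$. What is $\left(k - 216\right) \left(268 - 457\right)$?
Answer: $58779$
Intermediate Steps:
$\left(k - 216\right) \left(268 - 457\right) = \left(-95 - 216\right) \left(268 - 457\right) = \left(-311\right) \left(-189\right) = 58779$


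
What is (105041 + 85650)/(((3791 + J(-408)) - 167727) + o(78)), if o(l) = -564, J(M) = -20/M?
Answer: -19450482/16778995 ≈ -1.1592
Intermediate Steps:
(105041 + 85650)/(((3791 + J(-408)) - 167727) + o(78)) = (105041 + 85650)/(((3791 - 20/(-408)) - 167727) - 564) = 190691/(((3791 - 20*(-1/408)) - 167727) - 564) = 190691/(((3791 + 5/102) - 167727) - 564) = 190691/((386687/102 - 167727) - 564) = 190691/(-16721467/102 - 564) = 190691/(-16778995/102) = 190691*(-102/16778995) = -19450482/16778995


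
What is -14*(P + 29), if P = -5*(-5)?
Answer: -756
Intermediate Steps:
P = 25
-14*(P + 29) = -14*(25 + 29) = -14*54 = -756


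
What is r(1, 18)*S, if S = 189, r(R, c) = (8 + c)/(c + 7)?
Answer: 4914/25 ≈ 196.56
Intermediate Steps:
r(R, c) = (8 + c)/(7 + c)
r(1, 18)*S = ((8 + 18)/(7 + 18))*189 = (26/25)*189 = 4914/25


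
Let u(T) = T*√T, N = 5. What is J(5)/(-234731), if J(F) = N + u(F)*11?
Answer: -5/234731 - 55*√5/234731 ≈ -0.00054524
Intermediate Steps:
u(T) = T^(3/2)
J(F) = 5 + 11*F^(3/2) (J(F) = 5 + F^(3/2)*11 = 5 + 11*F^(3/2))
J(5)/(-234731) = (5 + 11*5^(3/2))/(-234731) = (5 + 11*(5*√5))*(-1/234731) = (5 + 55*√5)*(-1/234731) = -5/234731 - 55*√5/234731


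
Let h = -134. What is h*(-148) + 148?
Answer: 19980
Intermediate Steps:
h*(-148) + 148 = -134*(-148) + 148 = 19832 + 148 = 19980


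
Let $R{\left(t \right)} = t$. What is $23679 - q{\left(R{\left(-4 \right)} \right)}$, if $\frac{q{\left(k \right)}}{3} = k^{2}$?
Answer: $23631$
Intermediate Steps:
$q{\left(k \right)} = 3 k^{2}$
$23679 - q{\left(R{\left(-4 \right)} \right)} = 23679 - 3 \left(-4\right)^{2} = 23679 - 3 \cdot 16 = 23679 - 48 = 23631$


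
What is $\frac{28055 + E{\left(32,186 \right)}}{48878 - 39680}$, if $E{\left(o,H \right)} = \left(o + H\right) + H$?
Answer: $\frac{28459}{9198} \approx 3.094$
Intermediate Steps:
$E{\left(o,H \right)} = o + 2 H$ ($E{\left(o,H \right)} = \left(H + o\right) + H = o + 2 H$)
$\frac{28055 + E{\left(32,186 \right)}}{48878 - 39680} = \frac{28055 + \left(32 + 2 \cdot 186\right)}{48878 - 39680} = \frac{28055 + \left(32 + 372\right)}{9198} = \left(28055 + 404\right) \frac{1}{9198} = 28459 \cdot \frac{1}{9198} = \frac{28459}{9198}$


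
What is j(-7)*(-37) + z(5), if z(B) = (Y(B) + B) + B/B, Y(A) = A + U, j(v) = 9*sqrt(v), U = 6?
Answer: 17 - 333*I*sqrt(7) ≈ 17.0 - 881.04*I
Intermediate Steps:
Y(A) = 6 + A (Y(A) = A + 6 = 6 + A)
z(B) = 7 + 2*B (z(B) = ((6 + B) + B) + B/B = (6 + 2*B) + 1 = 7 + 2*B)
j(-7)*(-37) + z(5) = (9*sqrt(-7))*(-37) + (7 + 2*5) = (9*(I*sqrt(7)))*(-37) + (7 + 10) = (9*I*sqrt(7))*(-37) + 17 = -333*I*sqrt(7) + 17 = 17 - 333*I*sqrt(7)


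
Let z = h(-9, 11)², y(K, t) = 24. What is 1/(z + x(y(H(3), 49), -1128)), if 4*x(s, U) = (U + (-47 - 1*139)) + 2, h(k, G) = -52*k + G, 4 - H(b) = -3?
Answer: 1/229113 ≈ 4.3647e-6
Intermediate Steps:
H(b) = 7 (H(b) = 4 - 1*(-3) = 4 + 3 = 7)
h(k, G) = G - 52*k
x(s, U) = -46 + U/4 (x(s, U) = ((U + (-47 - 1*139)) + 2)/4 = ((U + (-47 - 139)) + 2)/4 = ((U - 186) + 2)/4 = ((-186 + U) + 2)/4 = (-184 + U)/4 = -46 + U/4)
z = 229441 (z = (11 - 52*(-9))² = (11 + 468)² = 479² = 229441)
1/(z + x(y(H(3), 49), -1128)) = 1/(229441 + (-46 + (¼)*(-1128))) = 1/(229441 + (-46 - 282)) = 1/(229441 - 328) = 1/229113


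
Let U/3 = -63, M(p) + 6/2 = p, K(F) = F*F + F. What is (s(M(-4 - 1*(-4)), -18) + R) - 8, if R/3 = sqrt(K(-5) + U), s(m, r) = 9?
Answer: 1 + 39*I ≈ 1.0 + 39.0*I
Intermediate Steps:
K(F) = F + F**2 (K(F) = F**2 + F = F + F**2)
M(p) = -3 + p
U = -189 (U = 3*(-63) = -189)
R = 39*I (R = 3*sqrt(-5*(1 - 5) - 189) = 3*sqrt(-5*(-4) - 189) = 3*sqrt(20 - 189) = 3*sqrt(-169) = 3*(13*I) = 39*I ≈ 39.0*I)
(s(M(-4 - 1*(-4)), -18) + R) - 8 = (9 + 39*I) - 8 = 1 + 39*I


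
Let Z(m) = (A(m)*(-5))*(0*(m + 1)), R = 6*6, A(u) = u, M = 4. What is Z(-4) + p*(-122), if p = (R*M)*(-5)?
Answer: 87840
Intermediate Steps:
R = 36
Z(m) = 0 (Z(m) = (m*(-5))*(0*(m + 1)) = (-5*m)*(0*(1 + m)) = -5*m*0 = 0)
p = -720 (p = (36*4)*(-5) = 144*(-5) = -720)
Z(-4) + p*(-122) = 0 - 720*(-122) = 0 + 87840 = 87840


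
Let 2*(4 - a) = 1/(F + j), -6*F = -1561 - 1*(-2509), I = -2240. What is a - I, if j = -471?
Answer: 2822953/1258 ≈ 2244.0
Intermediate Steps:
F = -158 (F = -(-1561 - 1*(-2509))/6 = -(-1561 + 2509)/6 = -1/6*948 = -158)
a = 5033/1258 (a = 4 - 1/(2*(-158 - 471)) = 4 - 1/2/(-629) = 4 - 1/2*(-1/629) = 4 + 1/1258 = 5033/1258 ≈ 4.0008)
a - I = 5033/1258 - 1*(-2240) = 5033/1258 + 2240 = 2822953/1258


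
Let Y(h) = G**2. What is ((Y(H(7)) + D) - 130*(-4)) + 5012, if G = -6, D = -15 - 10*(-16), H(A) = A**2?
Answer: 5713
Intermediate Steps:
D = 145 (D = -15 + 160 = 145)
Y(h) = 36 (Y(h) = (-6)**2 = 36)
((Y(H(7)) + D) - 130*(-4)) + 5012 = ((36 + 145) - 130*(-4)) + 5012 = (181 + 520) + 5012 = 701 + 5012 = 5713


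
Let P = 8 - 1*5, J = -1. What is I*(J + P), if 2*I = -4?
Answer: -4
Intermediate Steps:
I = -2 (I = (1/2)*(-4) = -2)
P = 3 (P = 8 - 5 = 3)
I*(J + P) = -2*(-1 + 3) = -2*2 = -4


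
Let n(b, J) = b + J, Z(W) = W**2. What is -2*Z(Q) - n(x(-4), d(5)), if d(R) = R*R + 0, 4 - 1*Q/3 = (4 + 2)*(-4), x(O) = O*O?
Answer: -14153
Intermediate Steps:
x(O) = O**2
Q = 84 (Q = 12 - 3*(4 + 2)*(-4) = 12 - 18*(-4) = 12 - 3*(-24) = 12 + 72 = 84)
d(R) = R**2 (d(R) = R**2 + 0 = R**2)
n(b, J) = J + b
-2*Z(Q) - n(x(-4), d(5)) = -2*84**2 - (5**2 + (-4)**2) = -2*7056 - (25 + 16) = -14112 - 1*41 = -14112 - 41 = -14153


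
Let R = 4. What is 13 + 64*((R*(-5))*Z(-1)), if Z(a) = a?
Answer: 1293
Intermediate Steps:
13 + 64*((R*(-5))*Z(-1)) = 13 + 64*((4*(-5))*(-1)) = 13 + 64*(-20*(-1)) = 13 + 64*20 = 13 + 1280 = 1293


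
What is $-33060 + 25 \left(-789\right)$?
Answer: $-52785$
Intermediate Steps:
$-33060 + 25 \left(-789\right) = -33060 - 19725 = -52785$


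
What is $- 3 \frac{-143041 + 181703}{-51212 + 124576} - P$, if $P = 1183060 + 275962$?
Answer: $- \frac{53519902997}{36682} \approx -1.459 \cdot 10^{6}$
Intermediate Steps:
$P = 1459022$
$- 3 \frac{-143041 + 181703}{-51212 + 124576} - P = - 3 \frac{-143041 + 181703}{-51212 + 124576} - 1459022 = - 3 \cdot \frac{38662}{73364} - 1459022 = - 3 \cdot 38662 \cdot \frac{1}{73364} - 1459022 = \left(-3\right) \frac{19331}{36682} - 1459022 = - \frac{57993}{36682} - 1459022 = - \frac{53519902997}{36682}$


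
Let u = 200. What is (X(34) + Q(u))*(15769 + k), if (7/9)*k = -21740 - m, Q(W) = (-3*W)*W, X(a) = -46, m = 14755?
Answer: 26178671312/7 ≈ 3.7398e+9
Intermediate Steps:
Q(W) = -3*W²
k = -328455/7 (k = 9*(-21740 - 1*14755)/7 = 9*(-21740 - 14755)/7 = (9/7)*(-36495) = -328455/7 ≈ -46922.)
(X(34) + Q(u))*(15769 + k) = (-46 - 3*200²)*(15769 - 328455/7) = (-46 - 3*40000)*(-218072/7) = (-46 - 120000)*(-218072/7) = -120046*(-218072/7) = 26178671312/7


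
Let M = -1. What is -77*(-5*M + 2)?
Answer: -539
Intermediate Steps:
-77*(-5*M + 2) = -77*(-5*(-1) + 2) = -77*(5 + 2) = -77*7 = -539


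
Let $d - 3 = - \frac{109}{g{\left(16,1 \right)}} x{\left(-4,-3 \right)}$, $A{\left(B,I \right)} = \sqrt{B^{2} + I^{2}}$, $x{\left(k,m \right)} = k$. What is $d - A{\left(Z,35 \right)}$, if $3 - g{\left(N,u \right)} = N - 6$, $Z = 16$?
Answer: $- \frac{415}{7} - \sqrt{1481} \approx -97.77$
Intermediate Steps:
$g{\left(N,u \right)} = 9 - N$ ($g{\left(N,u \right)} = 3 - \left(N - 6\right) = 3 - \left(-6 + N\right) = 9 - N$)
$d = - \frac{415}{7}$ ($d = 3 + - \frac{109}{9 - 16} \left(-4\right) = 3 + - \frac{109}{-7} \left(-4\right) = 3 + \left(-109\right) \left(- \frac{1}{7}\right) \left(-4\right) = 3 + \frac{109}{7} \left(-4\right) = 3 - \frac{436}{7} = - \frac{415}{7} \approx -59.286$)
$d - A{\left(Z,35 \right)} = - \frac{415}{7} - \sqrt{16^{2} + 35^{2}} = - \frac{415}{7} - \sqrt{256 + 1225} = - \frac{415}{7} - \sqrt{1481}$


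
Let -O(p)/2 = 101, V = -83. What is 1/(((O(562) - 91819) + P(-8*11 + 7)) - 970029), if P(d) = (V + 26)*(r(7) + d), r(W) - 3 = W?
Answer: -1/1058003 ≈ -9.4518e-7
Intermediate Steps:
O(p) = -202 (O(p) = -2*101 = -202)
r(W) = 3 + W
P(d) = -570 - 57*d (P(d) = (-83 + 26)*((3 + 7) + d) = -57*(10 + d) = -570 - 57*d)
1/(((O(562) - 91819) + P(-8*11 + 7)) - 970029) = 1/(((-202 - 91819) + (-570 - 57*(-8*11 + 7))) - 970029) = 1/((-92021 + (-570 - 57*(-88 + 7))) - 970029) = 1/((-92021 + (-570 - 57*(-81))) - 970029) = 1/((-92021 + (-570 + 4617)) - 970029) = 1/((-92021 + 4047) - 970029) = 1/(-87974 - 970029) = 1/(-1058003) = -1/1058003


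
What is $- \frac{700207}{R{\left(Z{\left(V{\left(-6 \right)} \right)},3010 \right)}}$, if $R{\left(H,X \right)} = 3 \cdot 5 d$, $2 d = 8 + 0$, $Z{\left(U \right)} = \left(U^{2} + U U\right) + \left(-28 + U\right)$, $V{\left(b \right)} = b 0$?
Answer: $- \frac{700207}{60} \approx -11670.0$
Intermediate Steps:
$V{\left(b \right)} = 0$
$Z{\left(U \right)} = -28 + U + 2 U^{2}$ ($Z{\left(U \right)} = \left(U^{2} + U^{2}\right) + \left(-28 + U\right) = 2 U^{2} + \left(-28 + U\right) = -28 + U + 2 U^{2}$)
$d = 4$ ($d = \frac{8 + 0}{2} = \frac{1}{2} \cdot 8 = 4$)
$R{\left(H,X \right)} = 60$ ($R{\left(H,X \right)} = 3 \cdot 5 \cdot 4 = 15 \cdot 4 = 60$)
$- \frac{700207}{R{\left(Z{\left(V{\left(-6 \right)} \right)},3010 \right)}} = - \frac{700207}{60}$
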